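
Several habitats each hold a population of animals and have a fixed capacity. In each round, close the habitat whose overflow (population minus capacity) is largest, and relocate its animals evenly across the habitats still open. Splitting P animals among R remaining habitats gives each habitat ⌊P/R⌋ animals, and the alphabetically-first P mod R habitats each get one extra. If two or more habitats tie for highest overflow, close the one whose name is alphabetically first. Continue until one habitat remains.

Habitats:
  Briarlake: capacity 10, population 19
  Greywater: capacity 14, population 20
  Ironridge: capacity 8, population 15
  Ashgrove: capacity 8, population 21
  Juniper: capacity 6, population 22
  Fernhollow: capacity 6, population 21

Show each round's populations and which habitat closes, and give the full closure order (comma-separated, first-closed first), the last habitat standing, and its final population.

Closure order: Juniper, Fernhollow, Ashgrove, Briarlake, Greywater
Last habitat: Ironridge with 118 animals

Round 1: Ashgrove=21 Briarlake=19 Fernhollow=21 Greywater=20 Ironridge=15 Juniper=22 → close Juniper (overflow 16)
  22÷5 = 4 each, +1 to first 2
Round 2: Ashgrove=26 Briarlake=24 Fernhollow=25 Greywater=24 Ironridge=19 → close Fernhollow (overflow 19)
  25÷4 = 6 each, +1 to first 1
Round 3: Ashgrove=33 Briarlake=30 Greywater=30 Ironridge=25 → close Ashgrove (overflow 25)
  33÷3 = 11 each, +1 to first 0
Round 4: Briarlake=41 Greywater=41 Ironridge=36 → close Briarlake (overflow 31)
  41÷2 = 20 each, +1 to first 1
Round 5: Greywater=62 Ironridge=56 → close Greywater (overflow 48)
  62÷1 = 62 each, +1 to first 0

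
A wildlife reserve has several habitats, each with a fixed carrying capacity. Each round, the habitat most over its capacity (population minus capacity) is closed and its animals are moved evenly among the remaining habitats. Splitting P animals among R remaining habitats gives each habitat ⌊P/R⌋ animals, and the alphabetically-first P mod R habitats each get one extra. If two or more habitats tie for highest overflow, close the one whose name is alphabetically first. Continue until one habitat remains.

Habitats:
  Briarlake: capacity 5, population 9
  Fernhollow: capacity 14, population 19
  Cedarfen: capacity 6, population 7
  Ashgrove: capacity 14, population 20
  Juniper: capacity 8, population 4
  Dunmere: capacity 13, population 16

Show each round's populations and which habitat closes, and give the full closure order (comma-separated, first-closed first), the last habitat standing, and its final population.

Closure order: Ashgrove, Fernhollow, Briarlake, Dunmere, Cedarfen
Last habitat: Juniper with 75 animals

Round 1: Ashgrove=20 Briarlake=9 Cedarfen=7 Dunmere=16 Fernhollow=19 Juniper=4 → close Ashgrove (overflow 6)
  20÷5 = 4 each, +1 to first 0
Round 2: Briarlake=13 Cedarfen=11 Dunmere=20 Fernhollow=23 Juniper=8 → close Fernhollow (overflow 9)
  23÷4 = 5 each, +1 to first 3
Round 3: Briarlake=19 Cedarfen=17 Dunmere=26 Juniper=13 → close Briarlake (overflow 14)
  19÷3 = 6 each, +1 to first 1
Round 4: Cedarfen=24 Dunmere=32 Juniper=19 → close Dunmere (overflow 19)
  32÷2 = 16 each, +1 to first 0
Round 5: Cedarfen=40 Juniper=35 → close Cedarfen (overflow 34)
  40÷1 = 40 each, +1 to first 0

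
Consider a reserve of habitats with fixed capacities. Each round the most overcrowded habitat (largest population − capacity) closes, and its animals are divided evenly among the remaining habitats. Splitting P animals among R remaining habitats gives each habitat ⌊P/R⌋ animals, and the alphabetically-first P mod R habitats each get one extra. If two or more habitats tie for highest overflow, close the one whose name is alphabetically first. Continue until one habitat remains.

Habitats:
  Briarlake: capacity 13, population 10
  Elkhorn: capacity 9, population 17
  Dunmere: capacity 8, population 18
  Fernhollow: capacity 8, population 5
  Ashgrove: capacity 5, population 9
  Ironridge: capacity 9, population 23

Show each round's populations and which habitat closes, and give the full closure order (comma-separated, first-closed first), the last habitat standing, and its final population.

Closure order: Ironridge, Dunmere, Elkhorn, Ashgrove, Briarlake
Last habitat: Fernhollow with 82 animals

Round 1: Ashgrove=9 Briarlake=10 Dunmere=18 Elkhorn=17 Fernhollow=5 Ironridge=23 → close Ironridge (overflow 14)
  23÷5 = 4 each, +1 to first 3
Round 2: Ashgrove=14 Briarlake=15 Dunmere=23 Elkhorn=21 Fernhollow=9 → close Dunmere (overflow 15)
  23÷4 = 5 each, +1 to first 3
Round 3: Ashgrove=20 Briarlake=21 Elkhorn=27 Fernhollow=14 → close Elkhorn (overflow 18)
  27÷3 = 9 each, +1 to first 0
Round 4: Ashgrove=29 Briarlake=30 Fernhollow=23 → close Ashgrove (overflow 24)
  29÷2 = 14 each, +1 to first 1
Round 5: Briarlake=45 Fernhollow=37 → close Briarlake (overflow 32)
  45÷1 = 45 each, +1 to first 0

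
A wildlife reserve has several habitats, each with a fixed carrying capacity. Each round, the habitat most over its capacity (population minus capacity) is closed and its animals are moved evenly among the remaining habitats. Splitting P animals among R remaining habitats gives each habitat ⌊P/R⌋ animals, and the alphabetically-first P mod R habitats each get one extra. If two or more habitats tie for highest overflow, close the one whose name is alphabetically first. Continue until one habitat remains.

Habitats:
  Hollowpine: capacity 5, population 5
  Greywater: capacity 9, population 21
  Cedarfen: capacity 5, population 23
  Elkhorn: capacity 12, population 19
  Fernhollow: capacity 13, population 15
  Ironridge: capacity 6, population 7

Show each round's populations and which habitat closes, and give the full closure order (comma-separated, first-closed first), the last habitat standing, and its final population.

Round 1: Cedarfen=23 Elkhorn=19 Fernhollow=15 Greywater=21 Hollowpine=5 Ironridge=7 → close Cedarfen (overflow 18)
  23÷5 = 4 each, +1 to first 3
Round 2: Elkhorn=24 Fernhollow=20 Greywater=26 Hollowpine=9 Ironridge=11 → close Greywater (overflow 17)
  26÷4 = 6 each, +1 to first 2
Round 3: Elkhorn=31 Fernhollow=27 Hollowpine=15 Ironridge=17 → close Elkhorn (overflow 19)
  31÷3 = 10 each, +1 to first 1
Round 4: Fernhollow=38 Hollowpine=25 Ironridge=27 → close Fernhollow (overflow 25)
  38÷2 = 19 each, +1 to first 0
Round 5: Hollowpine=44 Ironridge=46 → close Ironridge (overflow 40)
  46÷1 = 46 each, +1 to first 0

Closure order: Cedarfen, Greywater, Elkhorn, Fernhollow, Ironridge
Last habitat: Hollowpine with 90 animals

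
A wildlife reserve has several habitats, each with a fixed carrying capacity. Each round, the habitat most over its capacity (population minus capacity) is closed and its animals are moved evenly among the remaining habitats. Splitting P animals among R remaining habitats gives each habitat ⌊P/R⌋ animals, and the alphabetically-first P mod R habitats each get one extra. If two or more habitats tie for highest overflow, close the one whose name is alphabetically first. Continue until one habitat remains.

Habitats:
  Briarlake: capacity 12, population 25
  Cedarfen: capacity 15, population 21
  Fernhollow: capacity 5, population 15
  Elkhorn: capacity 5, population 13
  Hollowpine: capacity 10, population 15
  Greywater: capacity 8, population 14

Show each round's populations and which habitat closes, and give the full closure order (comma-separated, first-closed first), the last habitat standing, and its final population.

Closure order: Briarlake, Fernhollow, Elkhorn, Cedarfen, Greywater
Last habitat: Hollowpine with 103 animals

Round 1: Briarlake=25 Cedarfen=21 Elkhorn=13 Fernhollow=15 Greywater=14 Hollowpine=15 → close Briarlake (overflow 13)
  25÷5 = 5 each, +1 to first 0
Round 2: Cedarfen=26 Elkhorn=18 Fernhollow=20 Greywater=19 Hollowpine=20 → close Fernhollow (overflow 15)
  20÷4 = 5 each, +1 to first 0
Round 3: Cedarfen=31 Elkhorn=23 Greywater=24 Hollowpine=25 → close Elkhorn (overflow 18)
  23÷3 = 7 each, +1 to first 2
Round 4: Cedarfen=39 Greywater=32 Hollowpine=32 → close Cedarfen (overflow 24)
  39÷2 = 19 each, +1 to first 1
Round 5: Greywater=52 Hollowpine=51 → close Greywater (overflow 44)
  52÷1 = 52 each, +1 to first 0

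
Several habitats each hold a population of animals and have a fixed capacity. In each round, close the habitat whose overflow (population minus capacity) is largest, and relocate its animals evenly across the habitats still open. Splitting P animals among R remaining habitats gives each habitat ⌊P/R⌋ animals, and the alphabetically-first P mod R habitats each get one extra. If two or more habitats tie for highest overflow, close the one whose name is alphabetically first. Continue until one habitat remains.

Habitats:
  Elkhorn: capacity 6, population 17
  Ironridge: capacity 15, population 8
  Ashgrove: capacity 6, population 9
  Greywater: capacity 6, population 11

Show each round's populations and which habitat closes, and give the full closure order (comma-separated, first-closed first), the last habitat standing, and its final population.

Closure order: Elkhorn, Greywater, Ashgrove
Last habitat: Ironridge with 45 animals

Round 1: Ashgrove=9 Elkhorn=17 Greywater=11 Ironridge=8 → close Elkhorn (overflow 11)
  17÷3 = 5 each, +1 to first 2
Round 2: Ashgrove=15 Greywater=17 Ironridge=13 → close Greywater (overflow 11)
  17÷2 = 8 each, +1 to first 1
Round 3: Ashgrove=24 Ironridge=21 → close Ashgrove (overflow 18)
  24÷1 = 24 each, +1 to first 0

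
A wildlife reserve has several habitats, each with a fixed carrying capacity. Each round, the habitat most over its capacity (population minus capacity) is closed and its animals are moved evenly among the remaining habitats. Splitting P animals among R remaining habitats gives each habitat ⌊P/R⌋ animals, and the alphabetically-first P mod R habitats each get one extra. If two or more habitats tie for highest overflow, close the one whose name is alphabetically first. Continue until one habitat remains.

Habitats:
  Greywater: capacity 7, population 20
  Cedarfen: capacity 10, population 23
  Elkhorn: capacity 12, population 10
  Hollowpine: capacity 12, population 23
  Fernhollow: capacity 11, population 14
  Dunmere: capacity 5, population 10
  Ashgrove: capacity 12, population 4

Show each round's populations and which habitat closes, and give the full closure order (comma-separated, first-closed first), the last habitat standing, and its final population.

Round 1: Ashgrove=4 Cedarfen=23 Dunmere=10 Elkhorn=10 Fernhollow=14 Greywater=20 Hollowpine=23 → close Cedarfen (overflow 13)
  23÷6 = 3 each, +1 to first 5
Round 2: Ashgrove=8 Dunmere=14 Elkhorn=14 Fernhollow=18 Greywater=24 Hollowpine=26 → close Greywater (overflow 17)
  24÷5 = 4 each, +1 to first 4
Round 3: Ashgrove=13 Dunmere=19 Elkhorn=19 Fernhollow=23 Hollowpine=30 → close Hollowpine (overflow 18)
  30÷4 = 7 each, +1 to first 2
Round 4: Ashgrove=21 Dunmere=27 Elkhorn=26 Fernhollow=30 → close Dunmere (overflow 22)
  27÷3 = 9 each, +1 to first 0
Round 5: Ashgrove=30 Elkhorn=35 Fernhollow=39 → close Fernhollow (overflow 28)
  39÷2 = 19 each, +1 to first 1
Round 6: Ashgrove=50 Elkhorn=54 → close Elkhorn (overflow 42)
  54÷1 = 54 each, +1 to first 0

Closure order: Cedarfen, Greywater, Hollowpine, Dunmere, Fernhollow, Elkhorn
Last habitat: Ashgrove with 104 animals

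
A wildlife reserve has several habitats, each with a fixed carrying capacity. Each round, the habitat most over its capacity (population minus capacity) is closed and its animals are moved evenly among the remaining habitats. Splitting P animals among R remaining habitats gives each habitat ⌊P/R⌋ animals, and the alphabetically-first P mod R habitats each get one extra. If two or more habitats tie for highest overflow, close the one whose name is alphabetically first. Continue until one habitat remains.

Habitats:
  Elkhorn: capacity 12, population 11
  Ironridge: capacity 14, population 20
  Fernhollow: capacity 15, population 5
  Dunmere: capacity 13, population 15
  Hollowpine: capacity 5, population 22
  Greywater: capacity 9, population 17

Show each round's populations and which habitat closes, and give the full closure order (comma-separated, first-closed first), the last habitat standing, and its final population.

Round 1: Dunmere=15 Elkhorn=11 Fernhollow=5 Greywater=17 Hollowpine=22 Ironridge=20 → close Hollowpine (overflow 17)
  22÷5 = 4 each, +1 to first 2
Round 2: Dunmere=20 Elkhorn=16 Fernhollow=9 Greywater=21 Ironridge=24 → close Greywater (overflow 12)
  21÷4 = 5 each, +1 to first 1
Round 3: Dunmere=26 Elkhorn=21 Fernhollow=14 Ironridge=29 → close Ironridge (overflow 15)
  29÷3 = 9 each, +1 to first 2
Round 4: Dunmere=36 Elkhorn=31 Fernhollow=23 → close Dunmere (overflow 23)
  36÷2 = 18 each, +1 to first 0
Round 5: Elkhorn=49 Fernhollow=41 → close Elkhorn (overflow 37)
  49÷1 = 49 each, +1 to first 0

Closure order: Hollowpine, Greywater, Ironridge, Dunmere, Elkhorn
Last habitat: Fernhollow with 90 animals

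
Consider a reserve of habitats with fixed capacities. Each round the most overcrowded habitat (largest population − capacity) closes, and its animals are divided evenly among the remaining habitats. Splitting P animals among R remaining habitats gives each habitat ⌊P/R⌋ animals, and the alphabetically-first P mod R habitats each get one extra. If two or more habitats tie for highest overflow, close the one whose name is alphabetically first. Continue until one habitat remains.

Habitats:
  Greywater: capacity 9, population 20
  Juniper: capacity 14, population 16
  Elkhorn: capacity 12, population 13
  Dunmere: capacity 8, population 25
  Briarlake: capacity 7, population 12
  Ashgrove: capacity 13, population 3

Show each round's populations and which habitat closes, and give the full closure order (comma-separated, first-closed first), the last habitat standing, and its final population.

Round 1: Ashgrove=3 Briarlake=12 Dunmere=25 Elkhorn=13 Greywater=20 Juniper=16 → close Dunmere (overflow 17)
  25÷5 = 5 each, +1 to first 0
Round 2: Ashgrove=8 Briarlake=17 Elkhorn=18 Greywater=25 Juniper=21 → close Greywater (overflow 16)
  25÷4 = 6 each, +1 to first 1
Round 3: Ashgrove=15 Briarlake=23 Elkhorn=24 Juniper=27 → close Briarlake (overflow 16)
  23÷3 = 7 each, +1 to first 2
Round 4: Ashgrove=23 Elkhorn=32 Juniper=34 → close Elkhorn (overflow 20)
  32÷2 = 16 each, +1 to first 0
Round 5: Ashgrove=39 Juniper=50 → close Juniper (overflow 36)
  50÷1 = 50 each, +1 to first 0

Closure order: Dunmere, Greywater, Briarlake, Elkhorn, Juniper
Last habitat: Ashgrove with 89 animals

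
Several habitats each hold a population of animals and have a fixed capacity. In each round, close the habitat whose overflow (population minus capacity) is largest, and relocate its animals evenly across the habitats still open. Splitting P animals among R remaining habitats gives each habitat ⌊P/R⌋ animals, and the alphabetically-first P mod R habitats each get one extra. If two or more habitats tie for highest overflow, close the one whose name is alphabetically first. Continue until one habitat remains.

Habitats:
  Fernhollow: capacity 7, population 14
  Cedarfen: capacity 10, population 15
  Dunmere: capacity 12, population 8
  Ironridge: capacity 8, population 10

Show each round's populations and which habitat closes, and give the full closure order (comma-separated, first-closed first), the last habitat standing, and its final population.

Round 1: Cedarfen=15 Dunmere=8 Fernhollow=14 Ironridge=10 → close Fernhollow (overflow 7)
  14÷3 = 4 each, +1 to first 2
Round 2: Cedarfen=20 Dunmere=13 Ironridge=14 → close Cedarfen (overflow 10)
  20÷2 = 10 each, +1 to first 0
Round 3: Dunmere=23 Ironridge=24 → close Ironridge (overflow 16)
  24÷1 = 24 each, +1 to first 0

Closure order: Fernhollow, Cedarfen, Ironridge
Last habitat: Dunmere with 47 animals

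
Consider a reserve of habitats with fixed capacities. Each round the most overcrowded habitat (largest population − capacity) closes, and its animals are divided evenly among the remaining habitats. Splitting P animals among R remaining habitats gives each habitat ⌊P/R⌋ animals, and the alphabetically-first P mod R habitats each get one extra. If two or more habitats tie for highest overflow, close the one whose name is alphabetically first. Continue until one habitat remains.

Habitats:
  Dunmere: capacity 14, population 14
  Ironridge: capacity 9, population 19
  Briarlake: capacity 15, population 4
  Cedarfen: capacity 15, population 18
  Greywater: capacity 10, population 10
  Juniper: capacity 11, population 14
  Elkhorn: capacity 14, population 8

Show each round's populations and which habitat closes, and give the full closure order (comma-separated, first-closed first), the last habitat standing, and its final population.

Closure order: Ironridge, Cedarfen, Juniper, Dunmere, Greywater, Elkhorn
Last habitat: Briarlake with 87 animals

Round 1: Briarlake=4 Cedarfen=18 Dunmere=14 Elkhorn=8 Greywater=10 Ironridge=19 Juniper=14 → close Ironridge (overflow 10)
  19÷6 = 3 each, +1 to first 1
Round 2: Briarlake=8 Cedarfen=21 Dunmere=17 Elkhorn=11 Greywater=13 Juniper=17 → close Cedarfen (overflow 6)
  21÷5 = 4 each, +1 to first 1
Round 3: Briarlake=13 Dunmere=21 Elkhorn=15 Greywater=17 Juniper=21 → close Juniper (overflow 10)
  21÷4 = 5 each, +1 to first 1
Round 4: Briarlake=19 Dunmere=26 Elkhorn=20 Greywater=22 → close Dunmere (overflow 12)
  26÷3 = 8 each, +1 to first 2
Round 5: Briarlake=28 Elkhorn=29 Greywater=30 → close Greywater (overflow 20)
  30÷2 = 15 each, +1 to first 0
Round 6: Briarlake=43 Elkhorn=44 → close Elkhorn (overflow 30)
  44÷1 = 44 each, +1 to first 0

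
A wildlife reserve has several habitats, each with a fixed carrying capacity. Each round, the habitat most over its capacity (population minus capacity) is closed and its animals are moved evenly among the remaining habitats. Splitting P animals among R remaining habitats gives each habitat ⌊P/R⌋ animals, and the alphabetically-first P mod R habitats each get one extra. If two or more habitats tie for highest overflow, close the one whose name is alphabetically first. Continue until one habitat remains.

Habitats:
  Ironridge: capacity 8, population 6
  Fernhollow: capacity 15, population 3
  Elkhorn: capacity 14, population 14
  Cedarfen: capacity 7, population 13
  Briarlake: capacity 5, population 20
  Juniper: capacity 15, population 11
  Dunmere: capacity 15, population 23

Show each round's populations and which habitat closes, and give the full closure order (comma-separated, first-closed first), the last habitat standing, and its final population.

Round 1: Briarlake=20 Cedarfen=13 Dunmere=23 Elkhorn=14 Fernhollow=3 Ironridge=6 Juniper=11 → close Briarlake (overflow 15)
  20÷6 = 3 each, +1 to first 2
Round 2: Cedarfen=17 Dunmere=27 Elkhorn=17 Fernhollow=6 Ironridge=9 Juniper=14 → close Dunmere (overflow 12)
  27÷5 = 5 each, +1 to first 2
Round 3: Cedarfen=23 Elkhorn=23 Fernhollow=11 Ironridge=14 Juniper=19 → close Cedarfen (overflow 16)
  23÷4 = 5 each, +1 to first 3
Round 4: Elkhorn=29 Fernhollow=17 Ironridge=20 Juniper=24 → close Elkhorn (overflow 15)
  29÷3 = 9 each, +1 to first 2
Round 5: Fernhollow=27 Ironridge=30 Juniper=33 → close Ironridge (overflow 22)
  30÷2 = 15 each, +1 to first 0
Round 6: Fernhollow=42 Juniper=48 → close Juniper (overflow 33)
  48÷1 = 48 each, +1 to first 0

Closure order: Briarlake, Dunmere, Cedarfen, Elkhorn, Ironridge, Juniper
Last habitat: Fernhollow with 90 animals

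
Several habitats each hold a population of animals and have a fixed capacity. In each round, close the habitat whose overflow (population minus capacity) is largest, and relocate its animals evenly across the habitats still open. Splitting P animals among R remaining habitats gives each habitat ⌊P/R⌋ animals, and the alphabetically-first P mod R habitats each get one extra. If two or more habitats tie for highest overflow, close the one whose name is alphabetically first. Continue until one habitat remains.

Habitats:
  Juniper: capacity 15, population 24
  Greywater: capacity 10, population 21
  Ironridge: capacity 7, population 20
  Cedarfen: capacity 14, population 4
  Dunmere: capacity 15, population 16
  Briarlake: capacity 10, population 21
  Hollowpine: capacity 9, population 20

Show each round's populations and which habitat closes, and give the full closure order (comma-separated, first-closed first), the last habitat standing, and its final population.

Closure order: Ironridge, Briarlake, Greywater, Hollowpine, Juniper, Dunmere
Last habitat: Cedarfen with 126 animals

Round 1: Briarlake=21 Cedarfen=4 Dunmere=16 Greywater=21 Hollowpine=20 Ironridge=20 Juniper=24 → close Ironridge (overflow 13)
  20÷6 = 3 each, +1 to first 2
Round 2: Briarlake=25 Cedarfen=8 Dunmere=19 Greywater=24 Hollowpine=23 Juniper=27 → close Briarlake (overflow 15)
  25÷5 = 5 each, +1 to first 0
Round 3: Cedarfen=13 Dunmere=24 Greywater=29 Hollowpine=28 Juniper=32 → close Greywater (overflow 19)
  29÷4 = 7 each, +1 to first 1
Round 4: Cedarfen=21 Dunmere=31 Hollowpine=35 Juniper=39 → close Hollowpine (overflow 26)
  35÷3 = 11 each, +1 to first 2
Round 5: Cedarfen=33 Dunmere=43 Juniper=50 → close Juniper (overflow 35)
  50÷2 = 25 each, +1 to first 0
Round 6: Cedarfen=58 Dunmere=68 → close Dunmere (overflow 53)
  68÷1 = 68 each, +1 to first 0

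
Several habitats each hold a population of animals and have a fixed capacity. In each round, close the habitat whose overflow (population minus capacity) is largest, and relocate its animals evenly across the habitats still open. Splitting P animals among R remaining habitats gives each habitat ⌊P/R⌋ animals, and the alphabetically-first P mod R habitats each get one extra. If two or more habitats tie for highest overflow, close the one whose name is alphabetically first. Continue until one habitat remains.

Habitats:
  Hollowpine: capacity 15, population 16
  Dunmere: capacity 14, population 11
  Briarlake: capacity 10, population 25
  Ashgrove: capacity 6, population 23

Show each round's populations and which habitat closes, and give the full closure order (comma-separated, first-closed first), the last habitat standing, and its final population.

Closure order: Ashgrove, Briarlake, Hollowpine
Last habitat: Dunmere with 75 animals

Round 1: Ashgrove=23 Briarlake=25 Dunmere=11 Hollowpine=16 → close Ashgrove (overflow 17)
  23÷3 = 7 each, +1 to first 2
Round 2: Briarlake=33 Dunmere=19 Hollowpine=23 → close Briarlake (overflow 23)
  33÷2 = 16 each, +1 to first 1
Round 3: Dunmere=36 Hollowpine=39 → close Hollowpine (overflow 24)
  39÷1 = 39 each, +1 to first 0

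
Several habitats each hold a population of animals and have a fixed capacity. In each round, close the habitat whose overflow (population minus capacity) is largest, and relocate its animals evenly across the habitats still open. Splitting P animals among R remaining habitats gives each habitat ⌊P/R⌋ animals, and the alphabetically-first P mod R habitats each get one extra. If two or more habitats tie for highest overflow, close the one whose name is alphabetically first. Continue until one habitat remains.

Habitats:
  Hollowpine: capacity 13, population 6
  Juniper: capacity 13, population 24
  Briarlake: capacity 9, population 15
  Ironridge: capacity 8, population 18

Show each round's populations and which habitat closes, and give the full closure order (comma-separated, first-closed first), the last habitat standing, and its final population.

Closure order: Juniper, Ironridge, Briarlake
Last habitat: Hollowpine with 63 animals

Round 1: Briarlake=15 Hollowpine=6 Ironridge=18 Juniper=24 → close Juniper (overflow 11)
  24÷3 = 8 each, +1 to first 0
Round 2: Briarlake=23 Hollowpine=14 Ironridge=26 → close Ironridge (overflow 18)
  26÷2 = 13 each, +1 to first 0
Round 3: Briarlake=36 Hollowpine=27 → close Briarlake (overflow 27)
  36÷1 = 36 each, +1 to first 0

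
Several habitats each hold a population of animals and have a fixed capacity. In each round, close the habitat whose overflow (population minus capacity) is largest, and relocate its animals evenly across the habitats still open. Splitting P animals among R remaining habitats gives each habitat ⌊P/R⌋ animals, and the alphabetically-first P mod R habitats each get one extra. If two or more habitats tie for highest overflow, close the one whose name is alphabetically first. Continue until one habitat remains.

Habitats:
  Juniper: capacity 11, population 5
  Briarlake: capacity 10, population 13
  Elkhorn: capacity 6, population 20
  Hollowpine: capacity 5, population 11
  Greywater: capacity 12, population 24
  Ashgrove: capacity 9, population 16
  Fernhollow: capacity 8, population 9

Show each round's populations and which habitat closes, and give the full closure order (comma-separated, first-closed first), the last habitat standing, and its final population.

Closure order: Elkhorn, Greywater, Ashgrove, Briarlake, Hollowpine, Fernhollow
Last habitat: Juniper with 98 animals

Round 1: Ashgrove=16 Briarlake=13 Elkhorn=20 Fernhollow=9 Greywater=24 Hollowpine=11 Juniper=5 → close Elkhorn (overflow 14)
  20÷6 = 3 each, +1 to first 2
Round 2: Ashgrove=20 Briarlake=17 Fernhollow=12 Greywater=27 Hollowpine=14 Juniper=8 → close Greywater (overflow 15)
  27÷5 = 5 each, +1 to first 2
Round 3: Ashgrove=26 Briarlake=23 Fernhollow=17 Hollowpine=19 Juniper=13 → close Ashgrove (overflow 17)
  26÷4 = 6 each, +1 to first 2
Round 4: Briarlake=30 Fernhollow=24 Hollowpine=25 Juniper=19 → close Briarlake (overflow 20)
  30÷3 = 10 each, +1 to first 0
Round 5: Fernhollow=34 Hollowpine=35 Juniper=29 → close Hollowpine (overflow 30)
  35÷2 = 17 each, +1 to first 1
Round 6: Fernhollow=52 Juniper=46 → close Fernhollow (overflow 44)
  52÷1 = 52 each, +1 to first 0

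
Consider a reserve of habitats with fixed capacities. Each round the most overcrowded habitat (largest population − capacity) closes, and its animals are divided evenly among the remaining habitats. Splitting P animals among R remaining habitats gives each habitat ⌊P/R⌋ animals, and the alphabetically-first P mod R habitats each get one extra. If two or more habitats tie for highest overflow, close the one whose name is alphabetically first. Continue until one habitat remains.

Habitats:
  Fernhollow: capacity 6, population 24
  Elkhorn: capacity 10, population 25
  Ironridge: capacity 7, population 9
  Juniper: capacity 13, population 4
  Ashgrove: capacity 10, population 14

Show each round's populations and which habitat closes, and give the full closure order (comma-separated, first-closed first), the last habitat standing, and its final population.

Round 1: Ashgrove=14 Elkhorn=25 Fernhollow=24 Ironridge=9 Juniper=4 → close Fernhollow (overflow 18)
  24÷4 = 6 each, +1 to first 0
Round 2: Ashgrove=20 Elkhorn=31 Ironridge=15 Juniper=10 → close Elkhorn (overflow 21)
  31÷3 = 10 each, +1 to first 1
Round 3: Ashgrove=31 Ironridge=25 Juniper=20 → close Ashgrove (overflow 21)
  31÷2 = 15 each, +1 to first 1
Round 4: Ironridge=41 Juniper=35 → close Ironridge (overflow 34)
  41÷1 = 41 each, +1 to first 0

Closure order: Fernhollow, Elkhorn, Ashgrove, Ironridge
Last habitat: Juniper with 76 animals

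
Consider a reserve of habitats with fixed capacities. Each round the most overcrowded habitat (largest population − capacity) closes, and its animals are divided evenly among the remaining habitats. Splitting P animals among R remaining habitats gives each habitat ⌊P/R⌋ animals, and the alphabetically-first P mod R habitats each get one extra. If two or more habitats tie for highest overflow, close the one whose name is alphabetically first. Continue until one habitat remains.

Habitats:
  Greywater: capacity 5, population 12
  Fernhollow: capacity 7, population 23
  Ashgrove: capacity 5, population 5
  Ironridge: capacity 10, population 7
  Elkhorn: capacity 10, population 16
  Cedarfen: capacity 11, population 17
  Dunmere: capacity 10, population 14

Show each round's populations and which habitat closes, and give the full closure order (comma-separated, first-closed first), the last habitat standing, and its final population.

Closure order: Fernhollow, Greywater, Cedarfen, Elkhorn, Dunmere, Ashgrove
Last habitat: Ironridge with 94 animals

Round 1: Ashgrove=5 Cedarfen=17 Dunmere=14 Elkhorn=16 Fernhollow=23 Greywater=12 Ironridge=7 → close Fernhollow (overflow 16)
  23÷6 = 3 each, +1 to first 5
Round 2: Ashgrove=9 Cedarfen=21 Dunmere=18 Elkhorn=20 Greywater=16 Ironridge=10 → close Greywater (overflow 11)
  16÷5 = 3 each, +1 to first 1
Round 3: Ashgrove=13 Cedarfen=24 Dunmere=21 Elkhorn=23 Ironridge=13 → close Cedarfen (overflow 13)
  24÷4 = 6 each, +1 to first 0
Round 4: Ashgrove=19 Dunmere=27 Elkhorn=29 Ironridge=19 → close Elkhorn (overflow 19)
  29÷3 = 9 each, +1 to first 2
Round 5: Ashgrove=29 Dunmere=37 Ironridge=28 → close Dunmere (overflow 27)
  37÷2 = 18 each, +1 to first 1
Round 6: Ashgrove=48 Ironridge=46 → close Ashgrove (overflow 43)
  48÷1 = 48 each, +1 to first 0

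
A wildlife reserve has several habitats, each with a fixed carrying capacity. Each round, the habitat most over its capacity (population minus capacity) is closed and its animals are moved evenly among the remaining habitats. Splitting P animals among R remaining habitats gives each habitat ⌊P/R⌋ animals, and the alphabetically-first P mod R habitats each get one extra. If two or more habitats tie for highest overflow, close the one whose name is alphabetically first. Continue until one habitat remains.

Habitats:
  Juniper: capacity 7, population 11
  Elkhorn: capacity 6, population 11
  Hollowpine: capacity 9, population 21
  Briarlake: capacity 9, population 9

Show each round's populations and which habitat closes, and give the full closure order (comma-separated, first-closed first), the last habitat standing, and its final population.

Closure order: Hollowpine, Elkhorn, Juniper
Last habitat: Briarlake with 52 animals

Round 1: Briarlake=9 Elkhorn=11 Hollowpine=21 Juniper=11 → close Hollowpine (overflow 12)
  21÷3 = 7 each, +1 to first 0
Round 2: Briarlake=16 Elkhorn=18 Juniper=18 → close Elkhorn (overflow 12)
  18÷2 = 9 each, +1 to first 0
Round 3: Briarlake=25 Juniper=27 → close Juniper (overflow 20)
  27÷1 = 27 each, +1 to first 0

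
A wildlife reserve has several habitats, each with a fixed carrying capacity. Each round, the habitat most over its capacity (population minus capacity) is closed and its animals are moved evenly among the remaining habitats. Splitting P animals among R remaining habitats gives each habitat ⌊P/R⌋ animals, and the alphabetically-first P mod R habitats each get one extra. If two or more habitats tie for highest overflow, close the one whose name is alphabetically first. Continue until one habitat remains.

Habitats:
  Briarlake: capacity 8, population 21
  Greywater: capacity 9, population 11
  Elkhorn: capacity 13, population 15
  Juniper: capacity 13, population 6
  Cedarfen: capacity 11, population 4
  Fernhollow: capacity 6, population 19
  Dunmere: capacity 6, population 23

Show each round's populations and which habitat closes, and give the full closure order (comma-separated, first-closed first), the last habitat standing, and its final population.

Closure order: Dunmere, Briarlake, Fernhollow, Elkhorn, Greywater, Cedarfen
Last habitat: Juniper with 99 animals

Round 1: Briarlake=21 Cedarfen=4 Dunmere=23 Elkhorn=15 Fernhollow=19 Greywater=11 Juniper=6 → close Dunmere (overflow 17)
  23÷6 = 3 each, +1 to first 5
Round 2: Briarlake=25 Cedarfen=8 Elkhorn=19 Fernhollow=23 Greywater=15 Juniper=9 → close Briarlake (overflow 17)
  25÷5 = 5 each, +1 to first 0
Round 3: Cedarfen=13 Elkhorn=24 Fernhollow=28 Greywater=20 Juniper=14 → close Fernhollow (overflow 22)
  28÷4 = 7 each, +1 to first 0
Round 4: Cedarfen=20 Elkhorn=31 Greywater=27 Juniper=21 → close Elkhorn (overflow 18)
  31÷3 = 10 each, +1 to first 1
Round 5: Cedarfen=31 Greywater=37 Juniper=31 → close Greywater (overflow 28)
  37÷2 = 18 each, +1 to first 1
Round 6: Cedarfen=50 Juniper=49 → close Cedarfen (overflow 39)
  50÷1 = 50 each, +1 to first 0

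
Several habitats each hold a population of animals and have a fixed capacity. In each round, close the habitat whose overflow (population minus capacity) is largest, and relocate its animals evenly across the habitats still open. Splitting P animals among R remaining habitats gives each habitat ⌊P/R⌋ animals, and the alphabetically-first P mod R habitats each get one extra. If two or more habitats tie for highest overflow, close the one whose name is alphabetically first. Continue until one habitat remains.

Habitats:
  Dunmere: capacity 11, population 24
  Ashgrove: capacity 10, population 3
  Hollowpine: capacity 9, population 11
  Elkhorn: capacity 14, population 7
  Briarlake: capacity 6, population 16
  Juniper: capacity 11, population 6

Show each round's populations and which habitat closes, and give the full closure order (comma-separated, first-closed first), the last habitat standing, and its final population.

Round 1: Ashgrove=3 Briarlake=16 Dunmere=24 Elkhorn=7 Hollowpine=11 Juniper=6 → close Dunmere (overflow 13)
  24÷5 = 4 each, +1 to first 4
Round 2: Ashgrove=8 Briarlake=21 Elkhorn=12 Hollowpine=16 Juniper=10 → close Briarlake (overflow 15)
  21÷4 = 5 each, +1 to first 1
Round 3: Ashgrove=14 Elkhorn=17 Hollowpine=21 Juniper=15 → close Hollowpine (overflow 12)
  21÷3 = 7 each, +1 to first 0
Round 4: Ashgrove=21 Elkhorn=24 Juniper=22 → close Ashgrove (overflow 11)
  21÷2 = 10 each, +1 to first 1
Round 5: Elkhorn=35 Juniper=32 → close Elkhorn (overflow 21)
  35÷1 = 35 each, +1 to first 0

Closure order: Dunmere, Briarlake, Hollowpine, Ashgrove, Elkhorn
Last habitat: Juniper with 67 animals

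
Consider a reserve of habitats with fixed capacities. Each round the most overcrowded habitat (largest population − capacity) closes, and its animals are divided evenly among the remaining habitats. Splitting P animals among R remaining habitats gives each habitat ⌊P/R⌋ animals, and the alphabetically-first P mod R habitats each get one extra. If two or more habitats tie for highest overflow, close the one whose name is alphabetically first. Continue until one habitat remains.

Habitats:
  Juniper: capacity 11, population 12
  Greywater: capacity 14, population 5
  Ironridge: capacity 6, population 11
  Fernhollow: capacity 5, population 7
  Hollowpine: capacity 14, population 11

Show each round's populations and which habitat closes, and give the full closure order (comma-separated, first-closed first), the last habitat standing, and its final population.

Closure order: Ironridge, Fernhollow, Juniper, Hollowpine
Last habitat: Greywater with 46 animals

Round 1: Fernhollow=7 Greywater=5 Hollowpine=11 Ironridge=11 Juniper=12 → close Ironridge (overflow 5)
  11÷4 = 2 each, +1 to first 3
Round 2: Fernhollow=10 Greywater=8 Hollowpine=14 Juniper=14 → close Fernhollow (overflow 5)
  10÷3 = 3 each, +1 to first 1
Round 3: Greywater=12 Hollowpine=17 Juniper=17 → close Juniper (overflow 6)
  17÷2 = 8 each, +1 to first 1
Round 4: Greywater=21 Hollowpine=25 → close Hollowpine (overflow 11)
  25÷1 = 25 each, +1 to first 0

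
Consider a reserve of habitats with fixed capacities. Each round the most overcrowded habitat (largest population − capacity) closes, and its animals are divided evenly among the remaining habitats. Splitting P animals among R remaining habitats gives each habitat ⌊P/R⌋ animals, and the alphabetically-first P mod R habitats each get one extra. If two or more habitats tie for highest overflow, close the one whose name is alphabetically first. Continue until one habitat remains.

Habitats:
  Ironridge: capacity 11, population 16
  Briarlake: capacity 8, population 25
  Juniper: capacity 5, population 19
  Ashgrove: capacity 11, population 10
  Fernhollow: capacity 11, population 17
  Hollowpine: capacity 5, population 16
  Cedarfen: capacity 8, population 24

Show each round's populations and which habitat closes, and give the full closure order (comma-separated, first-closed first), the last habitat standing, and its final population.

Closure order: Briarlake, Cedarfen, Juniper, Hollowpine, Fernhollow, Ironridge
Last habitat: Ashgrove with 127 animals

Round 1: Ashgrove=10 Briarlake=25 Cedarfen=24 Fernhollow=17 Hollowpine=16 Ironridge=16 Juniper=19 → close Briarlake (overflow 17)
  25÷6 = 4 each, +1 to first 1
Round 2: Ashgrove=15 Cedarfen=28 Fernhollow=21 Hollowpine=20 Ironridge=20 Juniper=23 → close Cedarfen (overflow 20)
  28÷5 = 5 each, +1 to first 3
Round 3: Ashgrove=21 Fernhollow=27 Hollowpine=26 Ironridge=25 Juniper=28 → close Juniper (overflow 23)
  28÷4 = 7 each, +1 to first 0
Round 4: Ashgrove=28 Fernhollow=34 Hollowpine=33 Ironridge=32 → close Hollowpine (overflow 28)
  33÷3 = 11 each, +1 to first 0
Round 5: Ashgrove=39 Fernhollow=45 Ironridge=43 → close Fernhollow (overflow 34)
  45÷2 = 22 each, +1 to first 1
Round 6: Ashgrove=62 Ironridge=65 → close Ironridge (overflow 54)
  65÷1 = 65 each, +1 to first 0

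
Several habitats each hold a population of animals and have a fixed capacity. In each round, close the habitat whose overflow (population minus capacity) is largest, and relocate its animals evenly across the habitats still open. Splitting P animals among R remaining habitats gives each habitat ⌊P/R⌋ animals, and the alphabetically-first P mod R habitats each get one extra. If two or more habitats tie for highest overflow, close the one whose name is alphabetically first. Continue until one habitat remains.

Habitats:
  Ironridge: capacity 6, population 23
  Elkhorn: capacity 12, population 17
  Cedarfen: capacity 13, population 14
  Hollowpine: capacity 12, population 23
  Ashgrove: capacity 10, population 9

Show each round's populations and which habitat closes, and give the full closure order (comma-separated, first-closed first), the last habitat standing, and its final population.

Round 1: Ashgrove=9 Cedarfen=14 Elkhorn=17 Hollowpine=23 Ironridge=23 → close Ironridge (overflow 17)
  23÷4 = 5 each, +1 to first 3
Round 2: Ashgrove=15 Cedarfen=20 Elkhorn=23 Hollowpine=28 → close Hollowpine (overflow 16)
  28÷3 = 9 each, +1 to first 1
Round 3: Ashgrove=25 Cedarfen=29 Elkhorn=32 → close Elkhorn (overflow 20)
  32÷2 = 16 each, +1 to first 0
Round 4: Ashgrove=41 Cedarfen=45 → close Cedarfen (overflow 32)
  45÷1 = 45 each, +1 to first 0

Closure order: Ironridge, Hollowpine, Elkhorn, Cedarfen
Last habitat: Ashgrove with 86 animals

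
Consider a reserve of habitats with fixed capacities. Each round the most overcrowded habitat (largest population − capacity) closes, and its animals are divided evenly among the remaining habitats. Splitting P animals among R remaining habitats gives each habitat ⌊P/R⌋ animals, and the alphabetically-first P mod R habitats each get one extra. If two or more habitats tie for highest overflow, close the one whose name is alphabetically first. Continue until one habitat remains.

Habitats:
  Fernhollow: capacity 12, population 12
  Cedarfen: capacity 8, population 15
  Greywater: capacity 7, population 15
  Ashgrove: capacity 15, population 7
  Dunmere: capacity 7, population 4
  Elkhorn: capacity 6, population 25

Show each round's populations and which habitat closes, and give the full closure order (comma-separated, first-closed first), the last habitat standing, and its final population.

Closure order: Elkhorn, Greywater, Cedarfen, Fernhollow, Dunmere
Last habitat: Ashgrove with 78 animals

Round 1: Ashgrove=7 Cedarfen=15 Dunmere=4 Elkhorn=25 Fernhollow=12 Greywater=15 → close Elkhorn (overflow 19)
  25÷5 = 5 each, +1 to first 0
Round 2: Ashgrove=12 Cedarfen=20 Dunmere=9 Fernhollow=17 Greywater=20 → close Greywater (overflow 13)
  20÷4 = 5 each, +1 to first 0
Round 3: Ashgrove=17 Cedarfen=25 Dunmere=14 Fernhollow=22 → close Cedarfen (overflow 17)
  25÷3 = 8 each, +1 to first 1
Round 4: Ashgrove=26 Dunmere=22 Fernhollow=30 → close Fernhollow (overflow 18)
  30÷2 = 15 each, +1 to first 0
Round 5: Ashgrove=41 Dunmere=37 → close Dunmere (overflow 30)
  37÷1 = 37 each, +1 to first 0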